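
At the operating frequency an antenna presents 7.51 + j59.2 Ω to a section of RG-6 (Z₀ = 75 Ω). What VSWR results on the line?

Γ = (Z_L − Z_0)/(Z_L + Z_0) = (-67.49 + j59.2)/(82.51 + j59.2)
|Γ| = 89.8/102 = 0.884
VSWR = (1 + |Γ|)/(1 − |Γ|) = 1.88/0.116

VSWR ≈ 16.2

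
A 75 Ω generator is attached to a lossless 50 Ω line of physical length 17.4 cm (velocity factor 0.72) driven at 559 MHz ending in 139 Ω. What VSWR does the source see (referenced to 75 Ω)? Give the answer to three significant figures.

VSWR ≈ 2.11

λ = v/f = 0.72·c / 559 MHz = 0.386 m
βl = 2π·l/λ = 2π × 0.45 = 162°
tan(βl) = -0.323
Z_in = Z_0·(Z_L + jZ_0·tanβl)/(Z_0 + jZ_L·tanβl) = 85 + j60.2 Ω
Γ_s = (Z_in − Z_s)/(Z_in + Z_s) = (10 + j60.2)/(160 + j60.2), |Γ_s| = 0.357
VSWR = (1 + |Γ_s|)/(1 − |Γ_s|)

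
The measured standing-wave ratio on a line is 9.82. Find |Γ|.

|Γ| ≈ 0.815

|Γ| = (S − 1)/(S + 1) = (9.82 − 1)/(9.82 + 1) = 8.82/10.8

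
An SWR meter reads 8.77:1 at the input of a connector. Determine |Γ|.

|Γ| = (S − 1)/(S + 1) = (8.77 − 1)/(8.77 + 1) = 7.77/9.77

|Γ| ≈ 0.795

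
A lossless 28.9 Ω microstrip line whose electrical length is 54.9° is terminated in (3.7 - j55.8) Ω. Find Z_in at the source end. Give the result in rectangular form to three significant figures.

Z_in ≈ 0.795 − j3.96 Ω

tan(βl) = tan(54.9°) = 1.42
Z_in = Z_0·(Z_L + jZ_0·tanβl)/(Z_0 + jZ_L·tanβl)
     = 28.9·(3.7 − j14.7)/(108 + j5.26)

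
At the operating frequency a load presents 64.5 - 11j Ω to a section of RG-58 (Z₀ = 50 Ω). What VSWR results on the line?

VSWR ≈ 1.38

Γ = (Z_L − Z_0)/(Z_L + Z_0) = (14.5 − j11)/(114.5 − j11)
|Γ| = 18.2/115 = 0.158
VSWR = (1 + |Γ|)/(1 − |Γ|) = 1.16/0.842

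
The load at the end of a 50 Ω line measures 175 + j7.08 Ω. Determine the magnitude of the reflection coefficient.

Γ = (Z_L − Z_0)/(Z_L + Z_0) = (125 + j7.08)/(225 + j7.08)
|Γ| = 125/225

|Γ| ≈ 0.556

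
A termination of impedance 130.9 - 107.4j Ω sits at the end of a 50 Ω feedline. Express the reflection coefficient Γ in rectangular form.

Γ ≈ 0.591 − j0.243

Γ = (Z_L − Z_0)/(Z_L + Z_0) = (80.9 − j107.4)/(180.9 − j107.4)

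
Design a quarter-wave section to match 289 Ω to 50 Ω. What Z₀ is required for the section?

Z_qwt ≈ 120 Ω

Z_qwt = √(Z_0·R_L) = √(50 × 289) = √14450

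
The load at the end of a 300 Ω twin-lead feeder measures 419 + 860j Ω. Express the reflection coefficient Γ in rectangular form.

Γ ≈ 0.657 + j0.411

Γ = (Z_L − Z_0)/(Z_L + Z_0) = (119 + j860)/(719 + j860)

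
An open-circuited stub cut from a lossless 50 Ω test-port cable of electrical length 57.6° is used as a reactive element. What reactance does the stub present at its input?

X_in ≈ -31.7 Ω (capacitive)

tan(βl) = 1.58
For an open-circuited stub, Z_in = −jZ_0·cot(βl) = −jZ_0/tan(βl)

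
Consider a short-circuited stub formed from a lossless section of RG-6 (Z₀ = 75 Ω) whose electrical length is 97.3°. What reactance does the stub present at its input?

X_in ≈ -585 Ω (capacitive)

tan(βl) = -7.81
For a short-circuited stub, Z_in = jZ_0·tan(βl)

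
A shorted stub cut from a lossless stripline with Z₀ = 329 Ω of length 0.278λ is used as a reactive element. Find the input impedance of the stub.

βl = 2π × 0.278 = 100°
tan(βl) = -5.63
For a shorted stub, Z_in = jZ_0·tan(βl)

Z_in ≈ −j1850 Ω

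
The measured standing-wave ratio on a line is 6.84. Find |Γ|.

|Γ| ≈ 0.745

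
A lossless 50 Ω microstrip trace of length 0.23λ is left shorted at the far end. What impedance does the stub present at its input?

βl = 2π × 0.23 = 82.8°
tan(βl) = 7.92
For a shorted stub, Z_in = jZ_0·tan(βl)

Z_in ≈ +j396 Ω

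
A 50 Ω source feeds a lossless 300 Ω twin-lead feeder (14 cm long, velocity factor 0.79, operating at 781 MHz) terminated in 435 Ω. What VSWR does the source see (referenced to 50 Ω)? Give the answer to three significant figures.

VSWR ≈ 8.44

λ = v/f = 0.79·c / 781 MHz = 0.303 m
βl = 2π·l/λ = 2π × 0.461 = 166°
tan(βl) = -0.248
Z_in = Z_0·(Z_L + jZ_0·tanβl)/(Z_0 + jZ_L·tanβl) = 409 + j72.6 Ω
Γ_s = (Z_in − Z_s)/(Z_in + Z_s) = (359 + j72.6)/(459 + j72.6), |Γ_s| = 0.788
VSWR = (1 + |Γ_s|)/(1 − |Γ_s|)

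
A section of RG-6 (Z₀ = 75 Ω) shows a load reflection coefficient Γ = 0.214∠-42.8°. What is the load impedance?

Z_L ≈ 97.8 − j29.8 Ω

Z_L = Z_0·(1 + Γ)/(1 − Γ) = 75·(1.16 − j0.145)/(0.843 + j0.145)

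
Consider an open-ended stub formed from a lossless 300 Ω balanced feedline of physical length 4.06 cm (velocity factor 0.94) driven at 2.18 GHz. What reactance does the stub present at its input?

λ = v/f = 0.94·c / 2.18 GHz = 0.129 m
βl = 2π·l/λ = 2π × 0.314 = 113°
tan(βl) = -2.36
For an open-ended stub, Z_in = −jZ_0·cot(βl) = −jZ_0/tan(βl)

X_in ≈ 127 Ω (inductive)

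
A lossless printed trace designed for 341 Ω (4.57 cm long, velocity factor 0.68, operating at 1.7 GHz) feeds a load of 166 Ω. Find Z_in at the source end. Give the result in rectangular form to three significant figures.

λ = v/f = 0.68·c / 1.7 GHz = 0.12 m
βl = 2π·l/λ = 2π × 0.381 = 137°
tan(βl) = tan(137°) = -0.929
Z_in = Z_0·(Z_L + jZ_0·tanβl)/(Z_0 + jZ_L·tanβl)
     = 341·(166 − j317)/(341 − j154)

Z_in ≈ 257 − j201 Ω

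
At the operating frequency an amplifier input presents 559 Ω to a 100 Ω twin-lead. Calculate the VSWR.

VSWR ≈ 5.59

Γ = (559 − 100)/(559 + 100) = 0.697
VSWR = (1 + 0.697)/(1 − 0.697)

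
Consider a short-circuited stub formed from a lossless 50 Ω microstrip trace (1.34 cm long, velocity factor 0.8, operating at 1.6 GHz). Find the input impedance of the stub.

λ = v/f = 0.8·c / 1.6 GHz = 0.15 m
βl = 2π·l/λ = 2π × 0.0893 = 32.2°
tan(βl) = 0.629
For a short-circuited stub, Z_in = jZ_0·tan(βl)

Z_in ≈ +j31.4 Ω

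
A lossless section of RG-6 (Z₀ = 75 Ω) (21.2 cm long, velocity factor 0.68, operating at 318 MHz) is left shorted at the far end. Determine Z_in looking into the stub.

Z_in ≈ −j135 Ω

λ = v/f = 0.68·c / 318 MHz = 0.642 m
βl = 2π·l/λ = 2π × 0.33 = 119°
tan(βl) = -1.81
For a shorted stub, Z_in = jZ_0·tan(βl)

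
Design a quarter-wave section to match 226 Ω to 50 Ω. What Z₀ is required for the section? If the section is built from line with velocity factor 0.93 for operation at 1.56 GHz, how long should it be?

Z_qwt ≈ 106 Ω; length ≈ 4.47 cm

Z_qwt = √(Z_0·R_L) = √(50 × 226) = √11300
λ = 0.93·c/f = 0.179 m, so l = λ/4 = 0.0447 m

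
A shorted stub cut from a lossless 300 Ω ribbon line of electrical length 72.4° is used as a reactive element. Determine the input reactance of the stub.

X_in ≈ 946 Ω (inductive)

tan(βl) = 3.15
For a shorted stub, Z_in = jZ_0·tan(βl)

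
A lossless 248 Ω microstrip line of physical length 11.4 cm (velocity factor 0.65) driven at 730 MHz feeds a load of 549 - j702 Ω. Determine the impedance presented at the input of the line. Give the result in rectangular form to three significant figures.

Z_in ≈ 501 + j684 Ω

λ = v/f = 0.65·c / 730 MHz = 0.267 m
βl = 2π·l/λ = 2π × 0.427 = 154°
tan(βl) = tan(154°) = -0.496
Z_in = Z_0·(Z_L + jZ_0·tanβl)/(Z_0 + jZ_L·tanβl)
     = 248·(549 − j825)/(-99.9 − j272)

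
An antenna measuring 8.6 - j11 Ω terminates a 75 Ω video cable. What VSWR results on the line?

Γ = (Z_L − Z_0)/(Z_L + Z_0) = (-66.4 − j11)/(83.6 − j11)
|Γ| = 67.3/84.3 = 0.798
VSWR = (1 + |Γ|)/(1 − |Γ|) = 1.8/0.202

VSWR ≈ 8.91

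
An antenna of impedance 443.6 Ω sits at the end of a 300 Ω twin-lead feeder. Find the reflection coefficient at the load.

Γ = 0.193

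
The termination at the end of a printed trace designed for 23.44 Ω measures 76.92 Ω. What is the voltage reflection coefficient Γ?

Γ = 0.533

Γ = (Z_L − Z_0)/(Z_L + Z_0) = (76.92 − 23.44)/(76.92 + 23.44) = 53.48/100.4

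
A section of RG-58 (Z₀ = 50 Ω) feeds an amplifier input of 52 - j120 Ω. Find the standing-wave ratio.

VSWR ≈ 7.4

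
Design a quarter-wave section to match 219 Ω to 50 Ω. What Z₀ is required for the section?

Z_qwt ≈ 105 Ω

Z_qwt = √(Z_0·R_L) = √(50 × 219) = √10950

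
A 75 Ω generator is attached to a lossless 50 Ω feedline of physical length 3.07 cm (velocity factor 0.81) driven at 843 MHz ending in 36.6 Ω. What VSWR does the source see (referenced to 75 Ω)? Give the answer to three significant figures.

λ = v/f = 0.81·c / 843 MHz = 0.288 m
βl = 2π·l/λ = 2π × 0.107 = 38.3°
tan(βl) = 0.791
Z_in = Z_0·(Z_L + jZ_0·tanβl)/(Z_0 + jZ_L·tanβl) = 44.6 + j13.7 Ω
Γ_s = (Z_in − Z_s)/(Z_in + Z_s) = (-30.4 + j13.7)/(120 + j13.7), |Γ_s| = 0.278
VSWR = (1 + |Γ_s|)/(1 − |Γ_s|)

VSWR ≈ 1.77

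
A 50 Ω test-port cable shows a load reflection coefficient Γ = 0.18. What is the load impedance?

Z_L ≈ 72 Ω

Z_L = Z_0·(1 + Γ)/(1 − Γ) = 50·(1.18)/(0.82)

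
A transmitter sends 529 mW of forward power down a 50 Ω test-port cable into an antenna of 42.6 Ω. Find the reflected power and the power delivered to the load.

P_reflected ≈ 3.38 mW; P_delivered ≈ 526 mW

Γ = (42.6 − 50)/(42.6 + 50) = -0.0799
|Γ|² = 0.00639
P_refl = |Γ|²·P_inc = 3.38 mW, P_del = (1 − |Γ|²)·P_inc = 526 mW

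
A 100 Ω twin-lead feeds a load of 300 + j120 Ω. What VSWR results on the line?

VSWR ≈ 3.53

Γ = (Z_L − Z_0)/(Z_L + Z_0) = (200 + j120)/(400 + j120)
|Γ| = 233/418 = 0.559
VSWR = (1 + |Γ|)/(1 − |Γ|) = 1.56/0.441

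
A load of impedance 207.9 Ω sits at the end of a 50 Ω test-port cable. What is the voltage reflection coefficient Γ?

Γ = 0.612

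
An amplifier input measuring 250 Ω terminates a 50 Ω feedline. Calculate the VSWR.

VSWR ≈ 5

Γ = (250 − 50)/(250 + 50) = 0.667
VSWR = (1 + 0.667)/(1 − 0.667)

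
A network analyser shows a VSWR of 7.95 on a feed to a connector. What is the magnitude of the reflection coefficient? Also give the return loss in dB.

|Γ| ≈ 0.777; return loss ≈ 2.2 dB

|Γ| = (S − 1)/(S + 1) = (7.95 − 1)/(7.95 + 1) = 6.95/8.95
RL = −20·log₁₀|Γ| = −20·log₁₀(0.777)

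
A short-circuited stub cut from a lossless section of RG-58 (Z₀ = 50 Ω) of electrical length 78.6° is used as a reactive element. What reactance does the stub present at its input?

tan(βl) = 4.96
For a short-circuited stub, Z_in = jZ_0·tan(βl)

X_in ≈ 248 Ω (inductive)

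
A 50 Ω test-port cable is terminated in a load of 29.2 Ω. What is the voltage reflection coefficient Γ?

Γ = -0.263

Γ = (Z_L − Z_0)/(Z_L + Z_0) = (29.2 − 50)/(29.2 + 50) = -20.8/79.2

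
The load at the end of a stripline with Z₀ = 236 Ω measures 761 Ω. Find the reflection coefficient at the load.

Γ = 0.527

Γ = (Z_L − Z_0)/(Z_L + Z_0) = (761 − 236)/(761 + 236) = 525/997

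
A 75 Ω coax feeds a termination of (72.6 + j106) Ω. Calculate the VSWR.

VSWR ≈ 3.8

Γ = (Z_L − Z_0)/(Z_L + Z_0) = (-2.4 + j106)/(147.6 + j106)
|Γ| = 106/182 = 0.583
VSWR = (1 + |Γ|)/(1 − |Γ|) = 1.58/0.417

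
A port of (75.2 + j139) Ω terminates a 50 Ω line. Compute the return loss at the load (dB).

RL ≈ 2.44 dB

Γ = (25.2 + j139)/(125.2 + j139), |Γ| = 0.755
RL = −20·log₁₀|Γ| = −20·log₁₀(0.755)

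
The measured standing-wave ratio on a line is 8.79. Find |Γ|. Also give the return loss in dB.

|Γ| = (S − 1)/(S + 1) = (8.79 − 1)/(8.79 + 1) = 7.79/9.79
RL = −20·log₁₀|Γ| = −20·log₁₀(0.796)

|Γ| ≈ 0.796; return loss ≈ 1.98 dB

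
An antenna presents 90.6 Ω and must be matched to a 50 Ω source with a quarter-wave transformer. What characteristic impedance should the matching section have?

Z_qwt ≈ 67.3 Ω

Z_qwt = √(Z_0·R_L) = √(50 × 90.6) = √4530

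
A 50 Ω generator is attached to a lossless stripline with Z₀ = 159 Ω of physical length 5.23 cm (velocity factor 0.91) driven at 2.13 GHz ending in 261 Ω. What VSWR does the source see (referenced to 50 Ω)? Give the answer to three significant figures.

λ = v/f = 0.91·c / 2.13 GHz = 0.128 m
βl = 2π·l/λ = 2π × 0.408 = 147°
tan(βl) = -0.652
Z_in = Z_0·(Z_L + jZ_0·tanβl)/(Z_0 + jZ_L·tanβl) = 173 + j81.9 Ω
Γ_s = (Z_in − Z_s)/(Z_in + Z_s) = (123 + j81.9)/(223 + j81.9), |Γ_s| = 0.622
VSWR = (1 + |Γ_s|)/(1 − |Γ_s|)

VSWR ≈ 4.3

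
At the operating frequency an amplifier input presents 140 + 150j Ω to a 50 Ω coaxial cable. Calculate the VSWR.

Γ = (Z_L − Z_0)/(Z_L + Z_0) = (90 + j150)/(190 + j150)
|Γ| = 175/242 = 0.723
VSWR = (1 + |Γ|)/(1 − |Γ|) = 1.72/0.277

VSWR ≈ 6.21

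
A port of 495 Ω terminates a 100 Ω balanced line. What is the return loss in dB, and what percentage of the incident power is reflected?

RL ≈ 3.56 dB; 44.1% of incident power reflected

Γ = (495 − 100)/(495 + 100) = 0.664
RL = −20·log₁₀(0.664) = 3.56 dB
P_refl/P_inc = |Γ|² = 0.441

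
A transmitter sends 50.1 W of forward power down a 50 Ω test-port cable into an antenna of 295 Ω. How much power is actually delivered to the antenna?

Γ = (295 − 50)/(295 + 50) = 0.71
|Γ|² = 0.504
P_refl = |Γ|²·P_inc = 25.3 W, P_del = (1 − |Γ|²)·P_inc = 24.8 W

P_delivered ≈ 24.8 W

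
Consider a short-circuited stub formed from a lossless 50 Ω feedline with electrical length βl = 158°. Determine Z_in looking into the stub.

tan(βl) = -0.404
For a short-circuited stub, Z_in = jZ_0·tan(βl)

Z_in ≈ −j20.2 Ω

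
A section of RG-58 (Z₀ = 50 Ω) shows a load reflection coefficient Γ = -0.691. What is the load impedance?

Z_L ≈ 9.14 Ω

Z_L = Z_0·(1 + Γ)/(1 − Γ) = 50·(0.309)/(1.69)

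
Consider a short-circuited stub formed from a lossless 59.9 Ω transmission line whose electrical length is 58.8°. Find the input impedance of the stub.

tan(βl) = 1.65
For a short-circuited stub, Z_in = jZ_0·tan(βl)

Z_in ≈ +j98.9 Ω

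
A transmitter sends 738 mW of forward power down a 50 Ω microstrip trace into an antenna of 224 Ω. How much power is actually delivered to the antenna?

P_delivered ≈ 440 mW

Γ = (224 − 50)/(224 + 50) = 0.635
|Γ|² = 0.403
P_refl = |Γ|²·P_inc = 298 mW, P_del = (1 − |Γ|²)·P_inc = 440 mW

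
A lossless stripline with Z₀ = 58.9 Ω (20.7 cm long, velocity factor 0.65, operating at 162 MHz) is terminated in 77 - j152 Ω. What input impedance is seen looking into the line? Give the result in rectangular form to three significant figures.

Z_in ≈ 8.67 − j10.8 Ω

λ = v/f = 0.65·c / 162 MHz = 1.2 m
βl = 2π·l/λ = 2π × 0.172 = 61.9°
tan(βl) = tan(61.9°) = 1.87
Z_in = Z_0·(Z_L + jZ_0·tanβl)/(Z_0 + jZ_L·tanβl)
     = 58.9·(77 − j41.6)/(344 + j144)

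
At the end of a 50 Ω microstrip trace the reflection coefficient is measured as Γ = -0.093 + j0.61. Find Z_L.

Z_L = Z_0·(1 + Γ)/(1 − Γ) = 50·(0.907 + j0.61)/(1.09 − j0.61)

Z_L ≈ 19.8 + j38.9 Ω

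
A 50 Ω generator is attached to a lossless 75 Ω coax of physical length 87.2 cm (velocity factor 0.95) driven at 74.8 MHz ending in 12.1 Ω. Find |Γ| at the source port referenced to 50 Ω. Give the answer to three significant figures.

λ = v/f = 0.95·c / 74.8 MHz = 3.81 m
βl = 2π·l/λ = 2π × 0.229 = 82.4°
tan(βl) = 7.48
Z_in = Z_0·(Z_L + jZ_0·tanβl)/(Z_0 + jZ_L·tanβl) = 281 + j222 Ω
Γ_s = (Z_in − Z_s)/(Z_in + Z_s) = (231 + j222)/(331 + j222), |Γ_s| = 0.804

|Γ| ≈ 0.804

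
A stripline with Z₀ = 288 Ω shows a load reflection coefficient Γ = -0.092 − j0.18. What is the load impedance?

Z_L = Z_0·(1 + Γ)/(1 − Γ) = 288·(0.908 − j0.18)/(1.09 + j0.18)

Z_L ≈ 226 − j84.6 Ω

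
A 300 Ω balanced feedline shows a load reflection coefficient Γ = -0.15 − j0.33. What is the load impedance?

Z_L = Z_0·(1 + Γ)/(1 − Γ) = 300·(0.85 − j0.33)/(1.15 + j0.33)

Z_L ≈ 182 − j138 Ω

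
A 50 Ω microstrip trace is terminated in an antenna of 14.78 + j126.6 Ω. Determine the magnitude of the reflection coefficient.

|Γ| ≈ 0.924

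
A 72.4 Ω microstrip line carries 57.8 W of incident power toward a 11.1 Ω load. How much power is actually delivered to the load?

Γ = (11.1 − 72.4)/(11.1 + 72.4) = -0.734
|Γ|² = 0.539
P_refl = |Γ|²·P_inc = 31.2 W, P_del = (1 − |Γ|²)·P_inc = 26.6 W

P_delivered ≈ 26.6 W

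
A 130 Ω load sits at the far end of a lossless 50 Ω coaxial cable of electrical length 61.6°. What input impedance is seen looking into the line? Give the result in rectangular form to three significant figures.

Z_in ≈ 23.8 − j22.1 Ω

tan(βl) = tan(61.6°) = 1.85
Z_in = Z_0·(Z_L + jZ_0·tanβl)/(Z_0 + jZ_L·tanβl)
     = 50·(130 + j92.5)/(50 + j240)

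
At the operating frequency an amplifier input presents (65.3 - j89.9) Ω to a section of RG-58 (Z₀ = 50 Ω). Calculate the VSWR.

Γ = (Z_L − Z_0)/(Z_L + Z_0) = (15.3 − j89.9)/(115.3 − j89.9)
|Γ| = 91.2/146 = 0.624
VSWR = (1 + |Γ|)/(1 − |Γ|) = 1.62/0.376

VSWR ≈ 4.32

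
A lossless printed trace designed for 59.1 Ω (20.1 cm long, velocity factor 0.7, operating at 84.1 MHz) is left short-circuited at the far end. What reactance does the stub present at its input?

X_in ≈ 32.7 Ω (inductive)

λ = v/f = 0.7·c / 84.1 MHz = 2.5 m
βl = 2π·l/λ = 2π × 0.0805 = 29°
tan(βl) = 0.554
For a short-circuited stub, Z_in = jZ_0·tan(βl)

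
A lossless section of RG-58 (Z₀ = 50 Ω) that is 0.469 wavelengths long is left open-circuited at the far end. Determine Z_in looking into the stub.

βl = 2π × 0.469 = 169°
tan(βl) = -0.197
For an open-circuited stub, Z_in = −jZ_0·cot(βl) = −jZ_0/tan(βl)

Z_in ≈ +j253 Ω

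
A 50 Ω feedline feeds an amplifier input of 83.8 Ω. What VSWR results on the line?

Γ = (83.8 − 50)/(83.8 + 50) = 0.253
VSWR = (1 + 0.253)/(1 − 0.253)

VSWR ≈ 1.68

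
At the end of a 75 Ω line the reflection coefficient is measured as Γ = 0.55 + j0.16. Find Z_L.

Z_L = Z_0·(1 + Γ)/(1 − Γ) = 75·(1.55 + j0.16)/(0.45 − j0.16)

Z_L ≈ 221 + j105 Ω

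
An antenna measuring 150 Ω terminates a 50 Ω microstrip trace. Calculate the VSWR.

VSWR ≈ 3

Γ = (150 − 50)/(150 + 50) = 0.5
VSWR = (1 + 0.5)/(1 − 0.5)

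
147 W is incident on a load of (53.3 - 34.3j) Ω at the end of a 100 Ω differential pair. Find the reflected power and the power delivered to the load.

P_reflected ≈ 20 W; P_delivered ≈ 127 W

|Γ| = |(-46.7 − j34.3)/(153.3 − j34.3)| = 0.369
|Γ|² = 0.136
P_refl = |Γ|²·P_inc = 20 W, P_del = (1 − |Γ|²)·P_inc = 127 W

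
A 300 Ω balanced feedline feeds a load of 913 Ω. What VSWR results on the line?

VSWR ≈ 3.04

Γ = (913 − 300)/(913 + 300) = 0.505
VSWR = (1 + 0.505)/(1 − 0.505)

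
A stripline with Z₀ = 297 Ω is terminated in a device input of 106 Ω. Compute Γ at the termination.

Γ = (Z_L − Z_0)/(Z_L + Z_0) = (106 − 297)/(106 + 297) = -191/403

Γ = -0.474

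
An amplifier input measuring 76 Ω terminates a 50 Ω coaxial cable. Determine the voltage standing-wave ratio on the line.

Γ = (76 − 50)/(76 + 50) = 0.206
VSWR = (1 + 0.206)/(1 − 0.206)

VSWR ≈ 1.52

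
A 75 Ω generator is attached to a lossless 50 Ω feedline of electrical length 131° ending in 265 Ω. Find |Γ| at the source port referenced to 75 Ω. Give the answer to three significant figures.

|Γ| ≈ 0.717

tan(βl) = -1.15
Z_in = Z_0·(Z_L + jZ_0·tanβl)/(Z_0 + jZ_L·tanβl) = 16.1 + j40.8 Ω
Γ_s = (Z_in − Z_s)/(Z_in + Z_s) = (-58.9 + j40.8)/(91.1 + j40.8), |Γ_s| = 0.717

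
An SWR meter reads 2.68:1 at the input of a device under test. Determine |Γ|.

|Γ| ≈ 0.457

|Γ| = (S − 1)/(S + 1) = (2.68 − 1)/(2.68 + 1) = 1.68/3.68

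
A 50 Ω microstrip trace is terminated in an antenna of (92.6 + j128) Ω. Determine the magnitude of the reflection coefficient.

|Γ| ≈ 0.704

Γ = (Z_L − Z_0)/(Z_L + Z_0) = (42.6 + j128)/(142.6 + j128)
|Γ| = 135/192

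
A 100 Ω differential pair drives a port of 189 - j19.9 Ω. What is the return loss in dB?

Γ = (89 − j19.9)/(289 − j19.9), |Γ| = 0.315
RL = −20·log₁₀|Γ| = −20·log₁₀(0.315)

RL ≈ 10 dB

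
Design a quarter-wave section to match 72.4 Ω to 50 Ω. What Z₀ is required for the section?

Z_qwt = √(Z_0·R_L) = √(50 × 72.4) = √3620

Z_qwt ≈ 60.2 Ω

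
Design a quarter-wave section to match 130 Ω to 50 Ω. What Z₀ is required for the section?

Z_qwt = √(Z_0·R_L) = √(50 × 130) = √6500

Z_qwt ≈ 80.6 Ω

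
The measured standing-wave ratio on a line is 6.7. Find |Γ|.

|Γ| ≈ 0.74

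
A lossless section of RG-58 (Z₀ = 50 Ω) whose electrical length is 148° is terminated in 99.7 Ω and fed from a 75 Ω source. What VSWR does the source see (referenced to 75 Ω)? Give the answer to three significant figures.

tan(βl) = -0.625
Z_in = Z_0·(Z_L + jZ_0·tanβl)/(Z_0 + jZ_L·tanβl) = 54.3 + j36.4 Ω
Γ_s = (Z_in − Z_s)/(Z_in + Z_s) = (-20.7 + j36.4)/(129 + j36.4), |Γ_s| = 0.312
VSWR = (1 + |Γ_s|)/(1 − |Γ_s|)

VSWR ≈ 1.91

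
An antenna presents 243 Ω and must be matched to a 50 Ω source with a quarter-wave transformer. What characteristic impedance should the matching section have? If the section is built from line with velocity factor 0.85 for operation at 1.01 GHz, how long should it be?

Z_qwt ≈ 110 Ω; length ≈ 6.31 cm

Z_qwt = √(Z_0·R_L) = √(50 × 243) = √12150
λ = 0.85·c/f = 0.252 m, so l = λ/4 = 0.0631 m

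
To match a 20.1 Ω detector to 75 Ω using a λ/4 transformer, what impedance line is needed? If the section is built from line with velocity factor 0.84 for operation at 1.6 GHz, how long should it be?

Z_qwt = √(Z_0·R_L) = √(75 × 20.1) = √1508
λ = 0.84·c/f = 0.158 m, so l = λ/4 = 0.0394 m

Z_qwt ≈ 38.8 Ω; length ≈ 3.94 cm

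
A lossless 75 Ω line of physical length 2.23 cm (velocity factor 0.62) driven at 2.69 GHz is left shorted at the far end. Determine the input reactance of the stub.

X_in ≈ -153 Ω (capacitive)

λ = v/f = 0.62·c / 2.69 GHz = 0.0691 m
βl = 2π·l/λ = 2π × 0.323 = 116°
tan(βl) = -2.04
For a shorted stub, Z_in = jZ_0·tan(βl)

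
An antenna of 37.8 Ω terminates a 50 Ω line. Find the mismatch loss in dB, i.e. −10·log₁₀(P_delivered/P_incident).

mismatch loss ≈ 0.0847 dB

Γ = (37.8 − 50)/(37.8 + 50) = -0.139
|Γ|² = 0.0193, so P_del/P_inc = 1 − |Γ|² = 0.981
ML = −10·log₁₀(1 − |Γ|²)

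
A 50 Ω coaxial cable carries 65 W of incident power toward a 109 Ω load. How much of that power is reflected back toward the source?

P_reflected ≈ 8.95 W

Γ = (109 − 50)/(109 + 50) = 0.371
|Γ|² = 0.138
P_refl = |Γ|²·P_inc = 8.95 W, P_del = (1 − |Γ|²)·P_inc = 56 W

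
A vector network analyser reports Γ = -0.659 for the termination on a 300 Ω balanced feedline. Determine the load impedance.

Z_L ≈ 61.7 Ω

Z_L = Z_0·(1 + Γ)/(1 − Γ) = 300·(0.341)/(1.66)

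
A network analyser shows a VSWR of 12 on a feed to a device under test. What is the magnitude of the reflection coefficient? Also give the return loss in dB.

|Γ| ≈ 0.846; return loss ≈ 1.45 dB

|Γ| = (S − 1)/(S + 1) = (12 − 1)/(12 + 1) = 11/13
RL = −20·log₁₀|Γ| = −20·log₁₀(0.846)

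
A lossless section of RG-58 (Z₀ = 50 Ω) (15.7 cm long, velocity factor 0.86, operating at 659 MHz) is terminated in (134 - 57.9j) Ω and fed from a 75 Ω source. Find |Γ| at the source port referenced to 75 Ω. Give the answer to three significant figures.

|Γ| ≈ 0.47

λ = v/f = 0.86·c / 659 MHz = 0.392 m
βl = 2π·l/λ = 2π × 0.401 = 144°
tan(βl) = -0.717
Z_in = Z_0·(Z_L + jZ_0·tanβl)/(Z_0 + jZ_L·tanβl) = 54.5 + j64.9 Ω
Γ_s = (Z_in − Z_s)/(Z_in + Z_s) = (-20.5 + j64.9)/(130 + j64.9), |Γ_s| = 0.47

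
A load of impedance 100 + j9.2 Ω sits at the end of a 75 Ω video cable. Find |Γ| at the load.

|Γ| ≈ 0.152

Γ = (Z_L − Z_0)/(Z_L + Z_0) = (25 + j9.2)/(175 + j9.2)
|Γ| = 26.6/175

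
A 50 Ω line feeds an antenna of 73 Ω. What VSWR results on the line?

For a purely resistive load, VSWR = R_L/Z_0 or Z_0/R_L (whichever > 1) = 73/50

VSWR ≈ 1.46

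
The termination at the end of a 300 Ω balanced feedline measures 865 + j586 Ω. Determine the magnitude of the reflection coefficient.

Γ = (Z_L − Z_0)/(Z_L + Z_0) = (565 + j586)/(1165 + j586)
|Γ| = 814/1300

|Γ| ≈ 0.624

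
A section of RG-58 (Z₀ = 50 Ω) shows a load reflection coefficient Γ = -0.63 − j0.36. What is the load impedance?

Z_L = Z_0·(1 + Γ)/(1 − Γ) = 50·(0.37 − j0.36)/(1.63 + j0.36)

Z_L ≈ 8.5 − j12.9 Ω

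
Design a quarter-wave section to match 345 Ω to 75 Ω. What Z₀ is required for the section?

Z_qwt = √(Z_0·R_L) = √(75 × 345) = √25880

Z_qwt ≈ 161 Ω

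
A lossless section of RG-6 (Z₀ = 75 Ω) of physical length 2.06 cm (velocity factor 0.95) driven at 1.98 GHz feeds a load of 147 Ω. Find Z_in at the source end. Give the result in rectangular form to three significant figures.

λ = v/f = 0.95·c / 1.98 GHz = 0.144 m
βl = 2π·l/λ = 2π × 0.143 = 51.5°
tan(βl) = tan(51.5°) = 1.26
Z_in = Z_0·(Z_L + jZ_0·tanβl)/(Z_0 + jZ_L·tanβl)
     = 75·(147 + j94.4)/(75 + j185)

Z_in ≈ 53.6 − j37.9 Ω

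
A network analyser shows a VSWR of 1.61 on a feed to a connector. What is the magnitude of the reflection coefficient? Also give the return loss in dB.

|Γ| ≈ 0.234; return loss ≈ 12.6 dB

|Γ| = (S − 1)/(S + 1) = (1.61 − 1)/(1.61 + 1) = 0.61/2.61
RL = −20·log₁₀|Γ| = −20·log₁₀(0.234)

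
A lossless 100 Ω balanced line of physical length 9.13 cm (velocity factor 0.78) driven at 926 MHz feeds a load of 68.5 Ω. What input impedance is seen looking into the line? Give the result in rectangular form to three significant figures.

λ = v/f = 0.78·c / 926 MHz = 0.253 m
βl = 2π·l/λ = 2π × 0.361 = 130°
tan(βl) = tan(130°) = -1.19
Z_in = Z_0·(Z_L + jZ_0·tanβl)/(Z_0 + jZ_L·tanβl)
     = 100·(68.5 − j119)/(100 − j81.4)

Z_in ≈ 99.4 − j37.9 Ω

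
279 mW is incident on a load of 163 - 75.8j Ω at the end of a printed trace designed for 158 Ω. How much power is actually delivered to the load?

P_delivered ≈ 264 mW

|Γ| = |(5 − j75.8)/(321 − j75.8)| = 0.23
|Γ|² = 0.053
P_refl = |Γ|²·P_inc = 14.8 mW, P_del = (1 − |Γ|²)·P_inc = 264 mW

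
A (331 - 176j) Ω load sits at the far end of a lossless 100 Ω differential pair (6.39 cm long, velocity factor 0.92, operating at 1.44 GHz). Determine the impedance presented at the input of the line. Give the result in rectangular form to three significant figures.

Z_in ≈ 35.7 + j70.5 Ω

λ = v/f = 0.92·c / 1.44 GHz = 0.192 m
βl = 2π·l/λ = 2π × 0.333 = 120°
tan(βl) = tan(120°) = -1.73
Z_in = Z_0·(Z_L + jZ_0·tanβl)/(Z_0 + jZ_L·tanβl)
     = 100·(331 − j349)/(-205 − j573)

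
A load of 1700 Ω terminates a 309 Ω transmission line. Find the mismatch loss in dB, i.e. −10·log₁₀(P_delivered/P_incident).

mismatch loss ≈ 2.83 dB

Γ = (1700 − 309)/(1700 + 309) = 0.692
|Γ|² = 0.479, so P_del/P_inc = 1 − |Γ|² = 0.521
ML = −10·log₁₀(1 − |Γ|²)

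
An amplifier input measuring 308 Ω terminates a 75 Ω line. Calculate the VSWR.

VSWR ≈ 4.11

For a purely resistive load, VSWR = R_L/Z_0 or Z_0/R_L (whichever > 1) = 308/75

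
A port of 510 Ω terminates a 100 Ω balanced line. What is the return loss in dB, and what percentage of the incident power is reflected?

RL ≈ 3.45 dB; 45.2% of incident power reflected

Γ = (510 − 100)/(510 + 100) = 0.672
RL = −20·log₁₀(0.672) = 3.45 dB
P_refl/P_inc = |Γ|² = 0.452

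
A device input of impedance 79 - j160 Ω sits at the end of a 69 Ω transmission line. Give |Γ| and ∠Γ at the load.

Γ = (Z_L − Z_0)/(Z_L + Z_0) = (10 − j160)/(148 − j160)
|Γ| = 160/218 = 0.736

Γ ≈ 0.736 ∠ -39.2°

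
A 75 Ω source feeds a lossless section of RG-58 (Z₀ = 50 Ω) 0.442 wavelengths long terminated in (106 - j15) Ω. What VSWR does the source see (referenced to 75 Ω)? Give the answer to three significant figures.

βl = 2π × 0.442 = 159°
tan(βl) = -0.381
Z_in = Z_0·(Z_L + jZ_0·tanβl)/(Z_0 + jZ_L·tanβl) = 84.4 + j38.6 Ω
Γ_s = (Z_in − Z_s)/(Z_in + Z_s) = (9.43 + j38.6)/(159 + j38.6), |Γ_s| = 0.242
VSWR = (1 + |Γ_s|)/(1 − |Γ_s|)

VSWR ≈ 1.64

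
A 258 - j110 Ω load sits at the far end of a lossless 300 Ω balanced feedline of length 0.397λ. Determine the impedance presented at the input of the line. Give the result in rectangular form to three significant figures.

Z_in ≈ 429 − j80.1 Ω

βl = 2π × 0.397 = 143°
tan(βl) = tan(143°) = -0.756
Z_in = Z_0·(Z_L + jZ_0·tanβl)/(Z_0 + jZ_L·tanβl)
     = 300·(258 − j337)/(217 − j195)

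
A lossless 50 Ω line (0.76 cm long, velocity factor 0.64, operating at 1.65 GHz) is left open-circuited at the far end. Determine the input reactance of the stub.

X_in ≈ -115 Ω (capacitive)

λ = v/f = 0.64·c / 1.65 GHz = 0.116 m
βl = 2π·l/λ = 2π × 0.0653 = 23.5°
tan(βl) = 0.435
For an open-circuited stub, Z_in = −jZ_0·cot(βl) = −jZ_0/tan(βl)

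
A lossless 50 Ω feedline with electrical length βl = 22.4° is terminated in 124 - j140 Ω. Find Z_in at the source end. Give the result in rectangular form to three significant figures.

tan(βl) = tan(22.4°) = 0.412
Z_in = Z_0·(Z_L + jZ_0·tanβl)/(Z_0 + jZ_L·tanβl)
     = 50·(124 − j119)/(108 + j51.1)

Z_in ≈ 25.5 − j67.5 Ω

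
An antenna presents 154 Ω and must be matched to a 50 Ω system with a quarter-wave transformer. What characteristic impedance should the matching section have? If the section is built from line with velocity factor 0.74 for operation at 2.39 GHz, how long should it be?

Z_qwt = √(Z_0·R_L) = √(50 × 154) = √7700
λ = 0.74·c/f = 0.0929 m, so l = λ/4 = 0.0232 m

Z_qwt ≈ 87.7 Ω; length ≈ 2.32 cm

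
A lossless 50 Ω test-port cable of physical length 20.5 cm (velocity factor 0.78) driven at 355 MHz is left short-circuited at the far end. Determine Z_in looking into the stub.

λ = v/f = 0.78·c / 355 MHz = 0.659 m
βl = 2π·l/λ = 2π × 0.311 = 112°
tan(βl) = -2.48
For a short-circuited stub, Z_in = jZ_0·tan(βl)

Z_in ≈ −j124 Ω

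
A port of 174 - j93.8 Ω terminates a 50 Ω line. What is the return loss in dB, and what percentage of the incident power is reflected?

RL ≈ 3.87 dB; 41% of incident power reflected

Γ = (124 − j93.8)/(224 − j93.8), |Γ| = 0.64
RL = −20·log₁₀(0.64) = 3.87 dB
P_refl/P_inc = |Γ|² = 0.41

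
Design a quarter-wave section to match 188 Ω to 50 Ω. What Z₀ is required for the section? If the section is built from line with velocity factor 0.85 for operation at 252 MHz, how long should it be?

Z_qwt ≈ 97 Ω; length ≈ 25.3 cm

Z_qwt = √(Z_0·R_L) = √(50 × 188) = √9400
λ = 0.85·c/f = 1.01 m, so l = λ/4 = 0.253 m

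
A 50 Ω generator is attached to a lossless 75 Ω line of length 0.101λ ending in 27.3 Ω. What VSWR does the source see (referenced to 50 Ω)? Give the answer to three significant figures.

βl = 2π × 0.101 = 36.4°
tan(βl) = 0.736
Z_in = Z_0·(Z_L + jZ_0·tanβl)/(Z_0 + jZ_L·tanβl) = 39.3 + j44.7 Ω
Γ_s = (Z_in − Z_s)/(Z_in + Z_s) = (-10.7 + j44.7)/(89.3 + j44.7), |Γ_s| = 0.46
VSWR = (1 + |Γ_s|)/(1 − |Γ_s|)

VSWR ≈ 2.71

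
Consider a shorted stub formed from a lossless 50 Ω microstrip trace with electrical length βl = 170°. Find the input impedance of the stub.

Z_in ≈ −j8.82 Ω

tan(βl) = -0.176
For a shorted stub, Z_in = jZ_0·tan(βl)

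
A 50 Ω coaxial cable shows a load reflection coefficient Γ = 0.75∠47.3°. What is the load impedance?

Z_L = Z_0·(1 + Γ)/(1 − Γ) = 50·(1.51 + j0.551)/(0.491 − j0.551)

Z_L ≈ 40.1 + j101 Ω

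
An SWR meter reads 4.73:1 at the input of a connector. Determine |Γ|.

|Γ| ≈ 0.651

|Γ| = (S − 1)/(S + 1) = (4.73 − 1)/(4.73 + 1) = 3.73/5.73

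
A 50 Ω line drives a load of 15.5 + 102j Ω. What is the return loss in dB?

Γ = (-34.5 + j102)/(65.5 + j102), |Γ| = 0.888
RL = −20·log₁₀|Γ| = −20·log₁₀(0.888)

RL ≈ 1.03 dB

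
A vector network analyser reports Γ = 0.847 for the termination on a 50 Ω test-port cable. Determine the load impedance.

Z_L = Z_0·(1 + Γ)/(1 − Γ) = 50·(1.85)/(0.153)

Z_L ≈ 604 Ω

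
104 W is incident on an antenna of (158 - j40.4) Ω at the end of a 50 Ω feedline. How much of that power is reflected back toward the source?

P_reflected ≈ 30.8 W

|Γ| = |(108 − j40.4)/(208 − j40.4)| = 0.544
|Γ|² = 0.296
P_refl = |Γ|²·P_inc = 30.8 W, P_del = (1 − |Γ|²)·P_inc = 73.2 W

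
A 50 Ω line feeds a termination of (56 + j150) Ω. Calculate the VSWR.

VSWR ≈ 9.95

Γ = (Z_L − Z_0)/(Z_L + Z_0) = (6 + j150)/(106 + j150)
|Γ| = 150/184 = 0.817
VSWR = (1 + |Γ|)/(1 − |Γ|) = 1.82/0.183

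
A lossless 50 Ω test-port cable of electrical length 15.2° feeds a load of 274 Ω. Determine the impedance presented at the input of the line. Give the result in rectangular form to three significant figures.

tan(βl) = tan(15.2°) = 0.272
Z_in = Z_0·(Z_L + jZ_0·tanβl)/(Z_0 + jZ_L·tanβl)
     = 50·(274 + j13.6)/(50 + j74.4)

Z_in ≈ 91.5 − j123 Ω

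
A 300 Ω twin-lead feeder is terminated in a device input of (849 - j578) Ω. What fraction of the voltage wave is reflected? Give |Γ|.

|Γ| ≈ 0.62

Γ = (Z_L − Z_0)/(Z_L + Z_0) = (549 − j578)/(1149 − j578)
|Γ| = 797/1290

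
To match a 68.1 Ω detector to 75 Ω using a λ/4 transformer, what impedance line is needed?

Z_qwt ≈ 71.5 Ω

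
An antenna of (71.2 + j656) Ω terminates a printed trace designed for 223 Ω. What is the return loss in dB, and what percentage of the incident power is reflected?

Γ = (-151.8 + j656)/(294.2 + j656), |Γ| = 0.937
RL = −20·log₁₀(0.937) = 0.569 dB
P_refl/P_inc = |Γ|² = 0.877

RL ≈ 0.569 dB; 87.7% of incident power reflected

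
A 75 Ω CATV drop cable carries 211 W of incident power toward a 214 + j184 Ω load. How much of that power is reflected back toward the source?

|Γ| = |(139 + j184)/(289 + j184)| = 0.673
|Γ|² = 0.453
P_refl = |Γ|²·P_inc = 95.6 W, P_del = (1 − |Γ|²)·P_inc = 115 W

P_reflected ≈ 95.6 W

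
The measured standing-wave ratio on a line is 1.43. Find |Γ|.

|Γ| ≈ 0.177

|Γ| = (S − 1)/(S + 1) = (1.43 − 1)/(1.43 + 1) = 0.43/2.43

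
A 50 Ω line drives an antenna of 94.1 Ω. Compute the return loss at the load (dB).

RL ≈ 10.3 dB

Γ = (94.1 − 50)/(94.1 + 50) = 0.306
RL = −20·log₁₀|Γ| = −20·log₁₀(0.306)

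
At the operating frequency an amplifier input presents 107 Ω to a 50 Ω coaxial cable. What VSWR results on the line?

Γ = (107 − 50)/(107 + 50) = 0.363
VSWR = (1 + 0.363)/(1 − 0.363)

VSWR ≈ 2.14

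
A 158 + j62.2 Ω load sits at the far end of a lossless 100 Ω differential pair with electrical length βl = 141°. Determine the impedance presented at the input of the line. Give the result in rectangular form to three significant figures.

tan(βl) = tan(141°) = -0.81
Z_in = Z_0·(Z_L + jZ_0·tanβl)/(Z_0 + jZ_L·tanβl)
     = 100·(158 − j18.8)/(150 − j128)

Z_in ≈ 67.1 + j44.6 Ω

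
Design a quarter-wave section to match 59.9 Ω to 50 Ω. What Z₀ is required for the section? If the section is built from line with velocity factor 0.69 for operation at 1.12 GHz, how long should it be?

Z_qwt ≈ 54.7 Ω; length ≈ 4.62 cm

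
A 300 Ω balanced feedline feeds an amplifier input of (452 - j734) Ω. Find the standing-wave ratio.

VSWR ≈ 5.98

Γ = (Z_L − Z_0)/(Z_L + Z_0) = (152 − j734)/(752 − j734)
|Γ| = 750/1050 = 0.713
VSWR = (1 + |Γ|)/(1 − |Γ|) = 1.71/0.287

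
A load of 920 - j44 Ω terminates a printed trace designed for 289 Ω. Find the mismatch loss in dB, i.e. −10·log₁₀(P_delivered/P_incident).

Γ = (631 − j44)/(1209 − j44), |Γ| = 0.523
|Γ|² = 0.273, so P_del/P_inc = 1 − |Γ|² = 0.727
ML = −10·log₁₀(1 − |Γ|²)

mismatch loss ≈ 1.39 dB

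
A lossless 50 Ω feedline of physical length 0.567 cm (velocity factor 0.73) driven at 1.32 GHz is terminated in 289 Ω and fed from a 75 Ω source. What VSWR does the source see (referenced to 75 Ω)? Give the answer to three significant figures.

λ = v/f = 0.73·c / 1.32 GHz = 0.166 m
βl = 2π·l/λ = 2π × 0.0342 = 12.3°
tan(βl) = 0.218
Z_in = Z_0·(Z_L + jZ_0·tanβl)/(Z_0 + jZ_L·tanβl) = 117 − j136 Ω
Γ_s = (Z_in − Z_s)/(Z_in + Z_s) = (41.9 − j136)/(192 − j136), |Γ_s| = 0.606
VSWR = (1 + |Γ_s|)/(1 − |Γ_s|)

VSWR ≈ 4.08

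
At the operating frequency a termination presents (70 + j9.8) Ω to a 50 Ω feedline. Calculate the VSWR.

Γ = (Z_L − Z_0)/(Z_L + Z_0) = (20 + j9.8)/(120 + j9.8)
|Γ| = 22.3/120 = 0.185
VSWR = (1 + |Γ|)/(1 − |Γ|) = 1.18/0.815

VSWR ≈ 1.45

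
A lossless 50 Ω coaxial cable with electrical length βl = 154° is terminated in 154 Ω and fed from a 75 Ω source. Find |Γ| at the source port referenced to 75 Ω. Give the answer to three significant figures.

tan(βl) = -0.488
Z_in = Z_0·(Z_L + jZ_0·tanβl)/(Z_0 + jZ_L·tanβl) = 58.5 + j63.5 Ω
Γ_s = (Z_in − Z_s)/(Z_in + Z_s) = (-16.5 + j63.5)/(134 + j63.5), |Γ_s| = 0.444

|Γ| ≈ 0.444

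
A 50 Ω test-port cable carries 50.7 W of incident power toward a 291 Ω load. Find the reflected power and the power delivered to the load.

Γ = (291 − 50)/(291 + 50) = 0.707
|Γ|² = 0.499
P_refl = |Γ|²·P_inc = 25.3 W, P_del = (1 − |Γ|²)·P_inc = 25.4 W

P_reflected ≈ 25.3 W; P_delivered ≈ 25.4 W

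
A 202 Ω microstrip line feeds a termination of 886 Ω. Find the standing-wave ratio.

VSWR ≈ 4.39

Γ = (886 − 202)/(886 + 202) = 0.629
VSWR = (1 + 0.629)/(1 − 0.629)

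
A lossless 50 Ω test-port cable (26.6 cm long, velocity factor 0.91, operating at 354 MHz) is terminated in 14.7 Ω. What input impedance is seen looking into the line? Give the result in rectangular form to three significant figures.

Z_in ≈ 39.2 − j56.7 Ω

λ = v/f = 0.91·c / 354 MHz = 0.771 m
βl = 2π·l/λ = 2π × 0.345 = 124°
tan(βl) = tan(124°) = -1.47
Z_in = Z_0·(Z_L + jZ_0·tanβl)/(Z_0 + jZ_L·tanβl)
     = 50·(14.7 − j73.6)/(50 − j21.7)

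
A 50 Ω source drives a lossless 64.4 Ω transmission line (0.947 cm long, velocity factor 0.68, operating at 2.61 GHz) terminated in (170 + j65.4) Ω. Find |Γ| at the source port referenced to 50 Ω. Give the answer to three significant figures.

λ = v/f = 0.68·c / 2.61 GHz = 0.0782 m
βl = 2π·l/λ = 2π × 0.121 = 43.6°
tan(βl) = 0.953
Z_in = Z_0·(Z_L + jZ_0·tanβl)/(Z_0 + jZ_L·tanβl) = 51.3 − j66.9 Ω
Γ_s = (Z_in − Z_s)/(Z_in + Z_s) = (1.26 − j66.9)/(101 − j66.9), |Γ_s| = 0.551

|Γ| ≈ 0.551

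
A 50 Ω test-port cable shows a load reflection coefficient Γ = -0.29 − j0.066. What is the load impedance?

Z_L ≈ 27.3 − j3.96 Ω

Z_L = Z_0·(1 + Γ)/(1 − Γ) = 50·(0.71 − j0.066)/(1.29 + j0.066)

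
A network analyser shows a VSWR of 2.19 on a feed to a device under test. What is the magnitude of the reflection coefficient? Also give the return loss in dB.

|Γ| = (S − 1)/(S + 1) = (2.19 − 1)/(2.19 + 1) = 1.19/3.19
RL = −20·log₁₀|Γ| = −20·log₁₀(0.373)

|Γ| ≈ 0.373; return loss ≈ 8.56 dB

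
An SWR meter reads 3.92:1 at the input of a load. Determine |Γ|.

|Γ| = (S − 1)/(S + 1) = (3.92 − 1)/(3.92 + 1) = 2.92/4.92

|Γ| ≈ 0.593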